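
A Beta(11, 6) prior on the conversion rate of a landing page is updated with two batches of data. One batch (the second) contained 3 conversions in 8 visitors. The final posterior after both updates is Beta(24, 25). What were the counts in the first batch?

Sequential conjugate updates are equivalent to a single update on the pooled data, so total successes = posterior α − prior α and total failures = posterior β − prior β.
Total across both batches: 24−11=13 conversions, 25−6=19 bounces.
Subtract the second batch: 13−3=10 conversions and 19−5=14 bounces.

10 conversions and 14 bounces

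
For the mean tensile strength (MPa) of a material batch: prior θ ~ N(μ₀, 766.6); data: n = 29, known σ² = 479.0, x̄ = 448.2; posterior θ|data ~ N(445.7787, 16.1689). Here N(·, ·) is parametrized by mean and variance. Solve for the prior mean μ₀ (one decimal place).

μ₀ = 333.4

The posterior mean is a precision-weighted average: μ_n = (τ₀μ₀ + τ_data·x̄)/(τ₀+τ_data), with τ₀=1/σ₀² and τ_data=n/σ².
Here τ₀ = 1/766.6 = 0.001304 and τ_data = 29/479.0 = 0.060543, so τ_n = 0.061847.
Rearranging for μ₀: μ₀ = (μ_n·τ_n − τ_data·x̄)/τ₀ = (445.7787·0.061847 − 0.060543·448.2) / 0.001304 = 0.434703/0.001304 ≈ 333.4.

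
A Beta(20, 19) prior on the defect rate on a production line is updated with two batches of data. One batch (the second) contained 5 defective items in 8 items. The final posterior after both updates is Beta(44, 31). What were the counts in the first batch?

19 defective items and 9 good items

Because Beta–binomial updating is additive in the counts, the combined data contributed (α_post−α_prior, β_post−β_prior) successes and failures.
Total across both batches: 44−20=24 defective items, 31−19=12 good items.
Subtract the second batch: 24−5=19 defective items and 12−3=9 good items.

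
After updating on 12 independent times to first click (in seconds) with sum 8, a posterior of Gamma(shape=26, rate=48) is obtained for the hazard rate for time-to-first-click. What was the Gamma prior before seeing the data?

Gamma(shape=14, rate=40)

For an exponential likelihood with a Gamma(α, β) prior on the rate, n observations with total T give posterior Gamma(α+n, β+T).
So α = 26 − 12 = 14 and β = 48 − 8 = 40.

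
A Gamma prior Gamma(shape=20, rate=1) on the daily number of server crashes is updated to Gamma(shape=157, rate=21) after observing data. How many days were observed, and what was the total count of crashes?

n = 20 days with total 137 crashes

Gamma–Poisson conjugacy: posterior shape = α + Σxᵢ, posterior rate = β + n.
Matching: Σxᵢ = 157 − 20 = 137 and n = 21 − 1 = 20.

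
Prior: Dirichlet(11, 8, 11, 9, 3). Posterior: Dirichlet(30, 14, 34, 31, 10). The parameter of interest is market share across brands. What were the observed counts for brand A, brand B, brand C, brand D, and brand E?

For a Dirichlet(α) prior with multinomial counts c, the posterior is Dirichlet(α + c) componentwise.
Counts are posterior − prior componentwise: 30−11=19, 14−8=6, 34−11=23, 31−9=22, 10−3=7.

counts (19, 6, 23, 22, 7)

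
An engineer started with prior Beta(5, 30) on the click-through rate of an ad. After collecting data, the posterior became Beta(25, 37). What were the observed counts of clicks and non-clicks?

20 clicks and 7 non-clicks

A Beta(a, b) prior with s successes and f failures in binomial data gives a Beta(a+s, b+f) posterior.
Match parameters: s=25−5=20, f=37−30=7.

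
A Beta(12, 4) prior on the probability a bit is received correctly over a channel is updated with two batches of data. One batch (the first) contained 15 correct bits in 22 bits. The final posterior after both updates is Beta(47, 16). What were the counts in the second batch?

Sequential conjugate updates are equivalent to a single update on the pooled data, so total successes = posterior α − prior α and total failures = posterior β − prior β.
Total across both batches: 47−12=35 correct bits, 16−4=12 errors.
Subtract the first batch: 35−15=20 correct bits and 12−7=5 errors.

20 correct bits and 5 errors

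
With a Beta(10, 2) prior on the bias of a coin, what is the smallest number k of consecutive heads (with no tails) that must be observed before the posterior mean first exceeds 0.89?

After k heads and 0 tails the posterior is Beta(10+k, 2), with mean (10+k)/(10+2+k).
Set (10+k)/(12+k) > 0.89 and solve: k > (0.89·12 − 10)/(1 − 0.89) = 6.182.
The smallest integer exceeding 6.182 is 7, and checking k=7: (17)/(19) = 0.8947 > 0.89.

k = 7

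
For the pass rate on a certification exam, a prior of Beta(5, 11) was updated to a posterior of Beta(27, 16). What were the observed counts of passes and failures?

A Beta(α, β) prior with s successes and f failures in binomial data gives a Beta(α+s, β+f) posterior.
Match parameters: s=27−5=22, f=16−11=5.

22 passes and 5 failures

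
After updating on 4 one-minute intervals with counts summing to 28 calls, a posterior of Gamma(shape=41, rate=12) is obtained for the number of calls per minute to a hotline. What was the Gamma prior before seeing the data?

Gamma(shape=13, rate=8)

Gamma–Poisson conjugacy: posterior shape = α + Σxᵢ, posterior rate = β + n.
So α = 41 − 28 = 13 and β = 12 − 4 = 8.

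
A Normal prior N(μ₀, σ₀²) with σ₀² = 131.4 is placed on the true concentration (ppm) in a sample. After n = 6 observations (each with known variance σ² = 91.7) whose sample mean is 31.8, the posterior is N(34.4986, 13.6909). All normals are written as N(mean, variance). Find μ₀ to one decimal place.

With known observation variance, the Normal–Normal posterior has precision τ_n = τ₀ + n/σ² and mean μ_n = (τ₀μ₀ + (n/σ²)x̄)/τ_n.
Here τ₀ = 1/131.4 = 0.007610 and τ_data = 6/91.7 = 0.065431, so τ_n = 0.073041.
Rearranging for μ₀: μ₀ = (μ_n·τ_n − τ_data·x̄)/τ₀ = (34.4986·0.073041 − 0.065431·31.8) / 0.007610 = 0.439106/0.007610 ≈ 57.7.

μ₀ = 57.7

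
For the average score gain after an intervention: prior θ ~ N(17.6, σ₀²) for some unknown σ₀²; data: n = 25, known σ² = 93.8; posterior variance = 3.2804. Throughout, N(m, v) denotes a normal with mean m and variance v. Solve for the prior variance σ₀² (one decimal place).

σ₀² = 26.1

Posterior precision equals prior precision plus data precision: 1/σ_n² = 1/σ₀² + n/σ².
So 1/σ₀² = 1/3.2804 − 25/93.8 = 0.304841 − 0.266525 = 0.038316.
Hence σ₀² = 1/0.038316 ≈ 26.1.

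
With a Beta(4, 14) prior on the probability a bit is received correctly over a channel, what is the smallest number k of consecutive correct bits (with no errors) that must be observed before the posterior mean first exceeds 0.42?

k = 7

After k correct bits and 0 errors the posterior is Beta(4+k, 14), with mean (4+k)/(4+14+k).
Set (4+k)/(18+k) > 0.42 and solve: k > (0.42·18 − 4)/(1 − 0.42) = 6.138.
The smallest integer exceeding 6.138 is 7, and checking k=7: (11)/(25) = 0.4400 > 0.42.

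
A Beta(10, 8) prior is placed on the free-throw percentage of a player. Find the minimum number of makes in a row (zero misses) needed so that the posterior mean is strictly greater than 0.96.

After k makes and 0 misses the posterior is Beta(10+k, 8), with mean (10+k)/(10+8+k).
Set (10+k)/(18+k) > 0.96 and solve: k > (0.96·18 − 10)/(1 − 0.96) = 182.000.
The smallest integer exceeding 182.000 is 183, and checking k=183: (193)/(201) = 0.9602 > 0.96.

k = 183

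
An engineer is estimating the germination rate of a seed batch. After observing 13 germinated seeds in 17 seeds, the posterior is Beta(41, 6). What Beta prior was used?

Beta(28, 2)

Beta is conjugate to the binomial likelihood: posterior = Beta(α+s, β+f).
Subtract the data counts: 41−13=28, 6−4=2.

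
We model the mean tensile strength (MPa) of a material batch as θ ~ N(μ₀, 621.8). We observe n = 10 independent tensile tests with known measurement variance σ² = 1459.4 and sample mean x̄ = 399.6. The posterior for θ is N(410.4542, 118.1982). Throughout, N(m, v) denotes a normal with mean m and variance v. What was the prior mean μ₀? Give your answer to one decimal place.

μ₀ = 456.7

The posterior mean is a precision-weighted average: μ_n = (τ₀μ₀ + τ_data·x̄)/(τ₀+τ_data), with τ₀=1/σ₀² and τ_data=n/σ².
Here τ₀ = 1/621.8 = 0.001608 and τ_data = 10/1459.4 = 0.006852, so τ_n = 0.008460.
Rearranging for μ₀: μ₀ = (μ_n·τ_n − τ_data·x̄)/τ₀ = (410.4542·0.008460 − 0.006852·399.6) / 0.001608 = 0.734383/0.001608 ≈ 456.7.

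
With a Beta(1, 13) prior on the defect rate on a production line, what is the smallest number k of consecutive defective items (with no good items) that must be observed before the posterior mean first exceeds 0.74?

k = 37

After k defective items and 0 good items the posterior is Beta(1+k, 13), with mean (1+k)/(1+13+k).
Set (1+k)/(14+k) > 0.74 and solve: k > (0.74·14 − 1)/(1 − 0.74) = 36.000.
The smallest integer exceeding 36.000 is 37, and checking k=37: (38)/(51) = 0.7451 > 0.74.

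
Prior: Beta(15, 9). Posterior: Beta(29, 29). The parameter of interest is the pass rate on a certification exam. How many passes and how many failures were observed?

14 passes and 20 failures

Beta is conjugate to the binomial likelihood: posterior = Beta(α+s, β+f).
So s = 29 − 15 = 14 and f = 29 − 9 = 20.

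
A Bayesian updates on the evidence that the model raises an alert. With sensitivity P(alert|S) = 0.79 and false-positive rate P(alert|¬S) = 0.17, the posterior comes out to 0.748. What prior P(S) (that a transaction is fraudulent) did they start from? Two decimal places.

Bayes' rule in odds form gives O(S|E) = O(S)·[P(E|S)/P(E|¬S)], hence O(S) = O(S|E)/LR.
Posterior odds = 0.748/(1−0.748) = 2.9683. LR = 0.79/0.17 = 4.6471.
Prior odds = 2.9683/4.6471 = 0.6387, so P(S) = 0.6387/(1+0.6387) ≈ 0.39.

P(S) = 0.39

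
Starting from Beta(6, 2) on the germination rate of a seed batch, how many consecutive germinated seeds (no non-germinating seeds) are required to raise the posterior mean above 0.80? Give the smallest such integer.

k = 3

After k germinated seeds and 0 non-germinating seeds the posterior is Beta(6+k, 2), with mean (6+k)/(6+2+k).
Set (6+k)/(8+k) > 0.80 and solve: k > (0.80·8 − 6)/(1 − 0.80) = 2.000.
The smallest integer exceeding 2.000 is 3.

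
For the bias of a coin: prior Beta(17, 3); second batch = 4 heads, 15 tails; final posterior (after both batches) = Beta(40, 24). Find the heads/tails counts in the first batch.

19 heads and 6 tails

Sequential conjugate updates are equivalent to a single update on the pooled data, so total successes = posterior α − prior α and total failures = posterior β − prior β.
Total across both batches: 40−17=23 heads, 24−3=21 tails.
Subtract the second batch: 23−4=19 heads and 21−15=6 tails.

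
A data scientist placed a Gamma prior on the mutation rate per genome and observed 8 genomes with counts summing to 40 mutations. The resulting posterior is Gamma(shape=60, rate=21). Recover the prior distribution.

Gamma(shape=20, rate=13)

A Gamma(α, β) prior (rate parametrization) on a Poisson rate with n observations summing to S gives posterior Gamma(α+S, β+n).
So α = 60 − 40 = 20 and β = 21 − 8 = 13.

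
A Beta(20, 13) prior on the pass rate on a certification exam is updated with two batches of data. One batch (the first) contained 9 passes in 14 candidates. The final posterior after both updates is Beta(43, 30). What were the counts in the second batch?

Sequential conjugate updates are equivalent to a single update on the pooled data, so total successes = posterior α − prior α and total failures = posterior β − prior β.
Total across both batches: 43−20=23 passes, 30−13=17 failures.
Subtract the first batch: 23−9=14 passes and 17−5=12 failures.

14 passes and 12 failures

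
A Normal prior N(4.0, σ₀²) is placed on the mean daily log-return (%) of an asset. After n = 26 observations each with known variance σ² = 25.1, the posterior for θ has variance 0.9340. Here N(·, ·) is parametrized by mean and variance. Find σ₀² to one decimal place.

σ₀² = 28.7

Posterior precision equals prior precision plus data precision: 1/σ_n² = 1/σ₀² + n/σ².
So 1/σ₀² = 1/0.9340 − 26/25.1 = 1.070664 − 1.035857 = 0.034807.
Hence σ₀² = 1/0.034807 ≈ 28.7.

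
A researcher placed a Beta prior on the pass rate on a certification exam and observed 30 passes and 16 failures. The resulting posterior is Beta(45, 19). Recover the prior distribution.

Under Beta–binomial conjugacy the posterior parameters are (α+s, β+f).
So α = 45 − 30 = 15 and β = 19 − 16 = 3.

Beta(15, 3)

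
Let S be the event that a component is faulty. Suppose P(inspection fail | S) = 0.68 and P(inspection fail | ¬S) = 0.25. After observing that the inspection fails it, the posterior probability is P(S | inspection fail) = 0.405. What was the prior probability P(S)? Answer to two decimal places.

In odds form, posterior odds = prior odds × likelihood ratio, so prior odds = posterior odds ÷ LR.
Posterior odds = 0.405/(1−0.405) = 0.6807. LR = 0.68/0.25 = 2.7200.
Prior odds = 0.6807/2.7200 = 0.2503, so P(S) = 0.2503/(1+0.2503) ≈ 0.20.

P(S) = 0.20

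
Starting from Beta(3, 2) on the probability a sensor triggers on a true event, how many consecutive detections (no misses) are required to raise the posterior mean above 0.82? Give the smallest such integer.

After k detections and 0 misses the posterior is Beta(3+k, 2), with mean (3+k)/(3+2+k).
Set (3+k)/(5+k) > 0.82 and solve: k > (0.82·5 − 3)/(1 − 0.82) = 6.111.
The smallest integer exceeding 6.111 is 7.

k = 7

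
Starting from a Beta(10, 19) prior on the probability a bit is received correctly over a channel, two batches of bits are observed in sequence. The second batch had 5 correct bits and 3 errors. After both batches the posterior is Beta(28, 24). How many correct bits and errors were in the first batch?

13 correct bits and 2 errors

Sequential conjugate updates are equivalent to a single update on the pooled data, so total successes = posterior α − prior α and total failures = posterior β − prior β.
Total across both batches: 28−10=18 correct bits, 24−19=5 errors.
Subtract the second batch: 18−5=13 correct bits and 5−3=2 errors.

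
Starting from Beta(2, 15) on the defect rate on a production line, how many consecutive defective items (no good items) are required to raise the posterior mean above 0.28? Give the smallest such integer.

k = 4

After k defective items and 0 good items the posterior is Beta(2+k, 15), with mean (2+k)/(2+15+k).
Set (2+k)/(17+k) > 0.28 and solve: k > (0.28·17 − 2)/(1 − 0.28) = 3.833.
The smallest integer exceeding 3.833 is 4.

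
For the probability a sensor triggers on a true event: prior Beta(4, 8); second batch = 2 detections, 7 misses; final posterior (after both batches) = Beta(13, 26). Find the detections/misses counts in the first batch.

7 detections and 11 misses

Sequential conjugate updates are equivalent to a single update on the pooled data, so total successes = posterior α − prior α and total failures = posterior β − prior β.
Total across both batches: 13−4=9 detections, 26−8=18 misses.
Subtract the second batch: 9−2=7 detections and 18−7=11 misses.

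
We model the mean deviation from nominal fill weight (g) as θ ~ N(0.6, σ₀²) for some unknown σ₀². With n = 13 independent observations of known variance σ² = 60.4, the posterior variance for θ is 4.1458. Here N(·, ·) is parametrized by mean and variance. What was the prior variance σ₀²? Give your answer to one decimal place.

σ₀² = 38.5

Posterior precision equals prior precision plus data precision: 1/σ_n² = 1/σ₀² + n/σ².
So 1/σ₀² = 1/4.1458 − 13/60.4 = 0.241208 − 0.215232 = 0.025976.
Hence σ₀² = 1/0.025976 ≈ 38.5.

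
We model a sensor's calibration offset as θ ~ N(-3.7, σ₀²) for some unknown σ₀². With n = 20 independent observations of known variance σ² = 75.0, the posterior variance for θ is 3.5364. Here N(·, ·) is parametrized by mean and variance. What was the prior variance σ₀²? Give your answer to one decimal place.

For the Normal–Normal model with known σ², precisions add: τ_n = τ₀ + n/σ².
So 1/σ₀² = 1/3.5364 − 20/75.0 = 0.282773 − 0.266667 = 0.016106.
Hence σ₀² = 1/0.016106 ≈ 62.1.

σ₀² = 62.1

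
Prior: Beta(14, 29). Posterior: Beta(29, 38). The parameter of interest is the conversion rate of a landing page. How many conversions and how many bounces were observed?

Beta is conjugate to the binomial likelihood: posterior = Beta(α+s, β+f).
Match parameters: s=29−14=15, f=38−29=9.

15 conversions and 9 bounces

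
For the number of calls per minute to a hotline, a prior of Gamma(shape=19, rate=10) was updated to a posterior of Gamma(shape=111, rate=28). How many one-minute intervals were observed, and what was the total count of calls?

n = 18 one-minute intervals with total 92 calls

Gamma–Poisson conjugacy: posterior shape = α + Σxᵢ, posterior rate = β + n.
Matching: Σxᵢ = 111 − 19 = 92 and n = 28 − 10 = 18.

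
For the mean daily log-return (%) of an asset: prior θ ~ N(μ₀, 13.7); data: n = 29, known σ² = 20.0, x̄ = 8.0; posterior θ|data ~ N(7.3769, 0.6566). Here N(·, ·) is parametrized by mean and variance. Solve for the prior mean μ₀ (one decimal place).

With known observation variance, the Normal–Normal posterior has precision τ_n = τ₀ + n/σ² and mean μ_n = (τ₀μ₀ + (n/σ²)x̄)/τ_n.
Here τ₀ = 1/13.7 = 0.072993 and τ_data = 29/20.0 = 1.450000, so τ_n = 1.522993.
Rearranging for μ₀: μ₀ = (μ_n·τ_n − τ_data·x̄)/τ₀ = (7.3769·1.522993 − 1.450000·8.0) / 0.072993 = -0.365033/0.072993 ≈ -5.0.

μ₀ = -5.0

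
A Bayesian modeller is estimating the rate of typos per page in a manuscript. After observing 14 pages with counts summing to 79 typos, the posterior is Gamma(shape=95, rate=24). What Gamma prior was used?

A Gamma(α, β) prior (rate parametrization) on a Poisson rate with n observations summing to S gives posterior Gamma(α+S, β+n).
So α = 95 − 79 = 16 and β = 24 − 14 = 10.

Gamma(shape=16, rate=10)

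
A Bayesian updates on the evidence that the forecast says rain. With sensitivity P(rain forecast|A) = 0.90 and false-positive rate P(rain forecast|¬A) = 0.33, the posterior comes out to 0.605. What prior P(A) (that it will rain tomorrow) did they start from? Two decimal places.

P(A) = 0.36

Bayes' rule in odds form gives O(A|E) = O(A)·[P(E|A)/P(E|¬A)], hence O(A) = O(A|E)/LR.
Posterior odds = 0.605/(1−0.605) = 1.5316. LR = 0.90/0.33 = 2.7273.
Prior odds = 1.5316/2.7273 = 0.5616, so P(A) = 0.5616/(1+0.5616) ≈ 0.36.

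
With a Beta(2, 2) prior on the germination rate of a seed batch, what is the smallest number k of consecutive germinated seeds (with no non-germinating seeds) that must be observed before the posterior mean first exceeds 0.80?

k = 7

After k germinated seeds and 0 non-germinating seeds the posterior is Beta(2+k, 2), with mean (2+k)/(2+2+k).
Set (2+k)/(4+k) > 0.80 and solve: k > (0.80·4 − 2)/(1 − 0.80) = 6.000.
The smallest integer exceeding 6.000 is 7.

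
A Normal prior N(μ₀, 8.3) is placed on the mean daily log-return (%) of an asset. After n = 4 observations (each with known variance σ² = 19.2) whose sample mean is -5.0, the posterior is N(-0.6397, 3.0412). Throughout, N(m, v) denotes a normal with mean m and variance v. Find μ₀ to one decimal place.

The posterior mean is a precision-weighted average: μ_n = (τ₀μ₀ + τ_data·x̄)/(τ₀+τ_data), with τ₀=1/σ₀² and τ_data=n/σ².
Here τ₀ = 1/8.3 = 0.120482 and τ_data = 4/19.2 = 0.208333, so τ_n = 0.328815.
Rearranging for μ₀: μ₀ = (μ_n·τ_n − τ_data·x̄)/τ₀ = (-0.6397·0.328815 − 0.208333·-5.0) / 0.120482 = 0.831322/0.120482 ≈ 6.9.

μ₀ = 6.9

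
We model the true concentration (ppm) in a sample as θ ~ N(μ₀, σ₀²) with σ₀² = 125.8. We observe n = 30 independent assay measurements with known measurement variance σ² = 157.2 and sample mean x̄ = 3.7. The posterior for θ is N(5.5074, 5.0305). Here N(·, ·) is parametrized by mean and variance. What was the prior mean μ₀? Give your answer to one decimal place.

With known observation variance, the Normal–Normal posterior has precision τ_n = τ₀ + n/σ² and mean μ_n = (τ₀μ₀ + (n/σ²)x̄)/τ_n.
Here τ₀ = 1/125.8 = 0.007949 and τ_data = 30/157.2 = 0.190840, so τ_n = 0.198789.
Rearranging for μ₀: μ₀ = (μ_n·τ_n − τ_data·x̄)/τ₀ = (5.5074·0.198789 − 0.190840·3.7) / 0.007949 = 0.388703/0.007949 ≈ 48.9.

μ₀ = 48.9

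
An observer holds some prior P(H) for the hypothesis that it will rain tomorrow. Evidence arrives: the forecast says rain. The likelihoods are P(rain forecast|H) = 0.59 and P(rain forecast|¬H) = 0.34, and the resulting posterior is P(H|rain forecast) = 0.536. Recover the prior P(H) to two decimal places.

P(H) = 0.40

In odds form, posterior odds = prior odds × likelihood ratio, so prior odds = posterior odds ÷ LR.
Posterior odds = 0.536/(1−0.536) = 1.1552. LR = 0.59/0.34 = 1.7353.
Prior odds = 1.1552/1.7353 = 0.6657, so P(H) = 0.6657/(1+0.6657) ≈ 0.40.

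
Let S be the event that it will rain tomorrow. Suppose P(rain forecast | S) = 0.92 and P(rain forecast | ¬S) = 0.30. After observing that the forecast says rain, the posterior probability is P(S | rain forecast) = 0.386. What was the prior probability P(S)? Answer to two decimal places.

Bayes' rule in odds form gives O(S|E) = O(S)·[P(E|S)/P(E|¬S)], hence O(S) = O(S|E)/LR.
Posterior odds = 0.386/(1−0.386) = 0.6287. LR = 0.92/0.30 = 3.0667.
Prior odds = 0.6287/3.0667 = 0.2050, so P(S) = 0.2050/(1+0.2050) ≈ 0.17.

P(S) = 0.17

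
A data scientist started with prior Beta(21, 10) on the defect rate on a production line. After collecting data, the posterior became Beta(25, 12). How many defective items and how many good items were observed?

4 defective items and 2 good items

A Beta(a, b) prior with s successes and f failures in binomial data gives a Beta(a+s, b+f) posterior.
Match parameters: s=25−21=4, f=12−10=2.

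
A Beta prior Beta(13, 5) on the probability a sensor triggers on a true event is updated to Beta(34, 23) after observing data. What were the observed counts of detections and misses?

A Beta(a, b) prior with s successes and f failures in binomial data gives a Beta(a+s, b+f) posterior.
Match parameters: s=34−13=21, f=23−5=18.

21 detections and 18 misses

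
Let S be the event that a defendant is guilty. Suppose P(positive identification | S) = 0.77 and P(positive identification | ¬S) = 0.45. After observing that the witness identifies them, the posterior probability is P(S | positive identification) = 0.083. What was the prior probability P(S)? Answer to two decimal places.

P(S) = 0.05

In odds form, posterior odds = prior odds × likelihood ratio, so prior odds = posterior odds ÷ LR.
Posterior odds = 0.083/(1−0.083) = 0.0905. LR = 0.77/0.45 = 1.7111.
Prior odds = 0.0905/1.7111 = 0.0529, so P(S) = 0.0529/(1+0.0529) ≈ 0.05.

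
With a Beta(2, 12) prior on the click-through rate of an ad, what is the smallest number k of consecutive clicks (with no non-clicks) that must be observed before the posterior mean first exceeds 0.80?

k = 47

After k clicks and 0 non-clicks the posterior is Beta(2+k, 12), with mean (2+k)/(2+12+k).
Set (2+k)/(14+k) > 0.80 and solve: k > (0.80·14 − 2)/(1 − 0.80) = 46.000.
The smallest integer exceeding 46.000 is 47.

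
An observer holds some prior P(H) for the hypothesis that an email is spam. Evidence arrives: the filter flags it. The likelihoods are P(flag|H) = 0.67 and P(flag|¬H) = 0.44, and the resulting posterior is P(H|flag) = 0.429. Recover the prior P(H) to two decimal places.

Bayes' rule in odds form gives O(H|E) = O(H)·[P(E|H)/P(E|¬H)], hence O(H) = O(H|E)/LR.
Posterior odds = 0.429/(1−0.429) = 0.7513. LR = 0.67/0.44 = 1.5227.
Prior odds = 0.7513/1.5227 = 0.4934, so P(H) = 0.4934/(1+0.4934) ≈ 0.33.

P(H) = 0.33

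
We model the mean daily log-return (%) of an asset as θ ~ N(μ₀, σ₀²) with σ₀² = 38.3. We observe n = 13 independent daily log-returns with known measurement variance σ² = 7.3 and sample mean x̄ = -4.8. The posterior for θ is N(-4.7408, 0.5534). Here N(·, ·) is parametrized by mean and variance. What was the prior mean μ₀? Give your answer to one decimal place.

The posterior mean is a precision-weighted average: μ_n = (τ₀μ₀ + τ_data·x̄)/(τ₀+τ_data), with τ₀=1/σ₀² and τ_data=n/σ².
Here τ₀ = 1/38.3 = 0.026110 and τ_data = 13/7.3 = 1.780822, so τ_n = 1.806932.
Rearranging for μ₀: μ₀ = (μ_n·τ_n − τ_data·x̄)/τ₀ = (-4.7408·1.806932 − 1.780822·-4.8) / 0.026110 = -0.018358/0.026110 ≈ -0.7.

μ₀ = -0.7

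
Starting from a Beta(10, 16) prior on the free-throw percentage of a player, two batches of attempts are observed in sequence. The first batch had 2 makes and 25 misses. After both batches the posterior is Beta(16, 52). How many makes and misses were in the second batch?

Sequential conjugate updates are equivalent to a single update on the pooled data, so total successes = posterior α − prior α and total failures = posterior β − prior β.
Total across both batches: 16−10=6 makes, 52−16=36 misses.
Subtract the first batch: 6−2=4 makes and 36−25=11 misses.

4 makes and 11 misses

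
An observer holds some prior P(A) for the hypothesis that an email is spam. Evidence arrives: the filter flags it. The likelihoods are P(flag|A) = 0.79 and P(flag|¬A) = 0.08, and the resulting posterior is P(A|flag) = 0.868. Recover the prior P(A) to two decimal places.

P(A) = 0.40

Bayes' rule in odds form gives O(A|E) = O(A)·[P(E|A)/P(E|¬A)], hence O(A) = O(A|E)/LR.
Posterior odds = 0.868/(1−0.868) = 6.5758. LR = 0.79/0.08 = 9.8750.
Prior odds = 6.5758/9.8750 = 0.6659, so P(A) = 0.6659/(1+0.6659) ≈ 0.40.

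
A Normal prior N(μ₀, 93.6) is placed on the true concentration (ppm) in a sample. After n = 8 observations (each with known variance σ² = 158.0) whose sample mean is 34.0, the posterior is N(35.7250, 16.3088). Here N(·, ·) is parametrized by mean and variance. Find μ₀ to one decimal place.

With known observation variance, the Normal–Normal posterior has precision τ_n = τ₀ + n/σ² and mean μ_n = (τ₀μ₀ + (n/σ²)x̄)/τ_n.
Here τ₀ = 1/93.6 = 0.010684 and τ_data = 8/158.0 = 0.050633, so τ_n = 0.061317.
Rearranging for μ₀: μ₀ = (μ_n·τ_n − τ_data·x̄)/τ₀ = (35.7250·0.061317 − 0.050633·34.0) / 0.010684 = 0.469028/0.010684 ≈ 43.9.

μ₀ = 43.9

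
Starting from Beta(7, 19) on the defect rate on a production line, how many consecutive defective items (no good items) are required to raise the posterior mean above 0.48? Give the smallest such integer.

After k defective items and 0 good items the posterior is Beta(7+k, 19), with mean (7+k)/(7+19+k).
Set (7+k)/(26+k) > 0.48 and solve: k > (0.48·26 − 7)/(1 − 0.48) = 10.538.
The smallest integer exceeding 10.538 is 11.

k = 11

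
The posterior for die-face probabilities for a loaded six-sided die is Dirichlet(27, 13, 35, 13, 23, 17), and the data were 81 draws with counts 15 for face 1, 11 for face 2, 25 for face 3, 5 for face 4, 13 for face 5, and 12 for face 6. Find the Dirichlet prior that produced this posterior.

For a Dirichlet(α) prior with multinomial counts c, the posterior is Dirichlet(α + c) componentwise.
Subtract each count from the matching posterior parameter: 27−15=12, 13−11=2, 35−25=10, 13−5=8, 23−13=10, 17−12=5.

Dirichlet(12, 2, 10, 8, 10, 5)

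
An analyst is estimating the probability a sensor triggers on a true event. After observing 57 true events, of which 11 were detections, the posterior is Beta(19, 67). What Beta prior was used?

Beta(8, 21)

Beta is conjugate to the binomial likelihood: posterior = Beta(a+s, b+f).
So a = 19 − 11 = 8 and b = 67 − 46 = 21.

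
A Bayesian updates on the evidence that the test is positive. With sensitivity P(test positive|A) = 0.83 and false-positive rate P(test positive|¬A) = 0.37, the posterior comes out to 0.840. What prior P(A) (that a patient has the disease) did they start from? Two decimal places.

P(A) = 0.70

In odds form, posterior odds = prior odds × likelihood ratio, so prior odds = posterior odds ÷ LR.
Posterior odds = 0.840/(1−0.840) = 5.2500. LR = 0.83/0.37 = 2.2432.
Prior odds = 5.2500/2.2432 = 2.3404, so P(A) = 2.3404/(1+2.3404) ≈ 0.70.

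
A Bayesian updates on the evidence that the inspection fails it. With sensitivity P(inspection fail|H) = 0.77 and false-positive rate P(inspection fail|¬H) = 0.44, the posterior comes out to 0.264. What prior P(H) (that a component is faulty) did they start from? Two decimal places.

P(H) = 0.17

Bayes' rule in odds form gives O(H|E) = O(H)·[P(E|H)/P(E|¬H)], hence O(H) = O(H|E)/LR.
Posterior odds = 0.264/(1−0.264) = 0.3587. LR = 0.77/0.44 = 1.7500.
Prior odds = 0.3587/1.7500 = 0.2050, so P(H) = 0.2050/(1+0.2050) ≈ 0.17.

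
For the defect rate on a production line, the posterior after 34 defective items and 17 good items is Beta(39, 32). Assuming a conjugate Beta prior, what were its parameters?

Beta is conjugate to the binomial likelihood: posterior = Beta(a+s, b+f).
So a = 39 − 34 = 5 and b = 32 − 17 = 15.

Beta(5, 15)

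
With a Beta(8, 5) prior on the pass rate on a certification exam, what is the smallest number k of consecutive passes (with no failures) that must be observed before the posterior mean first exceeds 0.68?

After k passes and 0 failures the posterior is Beta(8+k, 5), with mean (8+k)/(8+5+k).
Set (8+k)/(13+k) > 0.68 and solve: k > (0.68·13 − 8)/(1 − 0.68) = 2.625.
The smallest integer exceeding 2.625 is 3.

k = 3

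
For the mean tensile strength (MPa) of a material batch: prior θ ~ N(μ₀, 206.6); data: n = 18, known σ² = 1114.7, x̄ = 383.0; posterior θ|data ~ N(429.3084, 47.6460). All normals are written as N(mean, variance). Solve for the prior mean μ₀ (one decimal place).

The posterior mean is a precision-weighted average: μ_n = (τ₀μ₀ + τ_data·x̄)/(τ₀+τ_data), with τ₀=1/σ₀² and τ_data=n/σ².
Here τ₀ = 1/206.6 = 0.004840 and τ_data = 18/1114.7 = 0.016148, so τ_n = 0.020988.
Rearranging for μ₀: μ₀ = (μ_n·τ_n − τ_data·x̄)/τ₀ = (429.3084·0.020988 − 0.016148·383.0) / 0.004840 = 2.825641/0.004840 ≈ 583.8.

μ₀ = 583.8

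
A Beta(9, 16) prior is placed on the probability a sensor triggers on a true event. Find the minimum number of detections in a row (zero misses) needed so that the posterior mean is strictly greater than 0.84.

k = 76

After k detections and 0 misses the posterior is Beta(9+k, 16), with mean (9+k)/(9+16+k).
Set (9+k)/(25+k) > 0.84 and solve: k > (0.84·25 − 9)/(1 − 0.84) = 75.000.
The smallest integer exceeding 75.000 is 76.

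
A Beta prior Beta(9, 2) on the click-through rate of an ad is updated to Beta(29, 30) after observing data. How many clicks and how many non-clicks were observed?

20 clicks and 28 non-clicks

Under Beta–binomial conjugacy the posterior parameters are (α+s, β+f).
Match parameters: s=29−9=20, f=30−2=28.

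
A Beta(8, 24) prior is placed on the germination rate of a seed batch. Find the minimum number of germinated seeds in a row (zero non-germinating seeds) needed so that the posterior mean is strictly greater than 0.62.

k = 32

After k germinated seeds and 0 non-germinating seeds the posterior is Beta(8+k, 24), with mean (8+k)/(8+24+k).
Set (8+k)/(32+k) > 0.62 and solve: k > (0.62·32 − 8)/(1 − 0.62) = 31.158.
The smallest integer exceeding 31.158 is 32.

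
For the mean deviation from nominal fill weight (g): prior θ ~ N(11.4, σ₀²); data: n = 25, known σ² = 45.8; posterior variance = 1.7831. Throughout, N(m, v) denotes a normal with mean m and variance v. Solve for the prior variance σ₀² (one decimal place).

σ₀² = 66.8

For the Normal–Normal model with known σ², precisions add: τ_n = τ₀ + n/σ².
So 1/σ₀² = 1/1.7831 − 25/45.8 = 0.560821 − 0.545852 = 0.014969.
Hence σ₀² = 1/0.014969 ≈ 66.8.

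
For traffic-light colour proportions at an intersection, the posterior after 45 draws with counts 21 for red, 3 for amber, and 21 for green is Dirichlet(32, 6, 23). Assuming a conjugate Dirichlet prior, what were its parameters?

For a Dirichlet(α) prior with multinomial counts c, the posterior is Dirichlet(α + c) componentwise.
Subtract each count from the matching posterior parameter: 32−21=11, 6−3=3, 23−21=2.

Dirichlet(11, 3, 2)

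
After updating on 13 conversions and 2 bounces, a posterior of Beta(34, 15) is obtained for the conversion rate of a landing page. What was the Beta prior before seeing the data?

Under Beta–binomial conjugacy the posterior parameters are (a+s, b+f).
So a = 34 − 13 = 21 and b = 15 − 2 = 13.

Beta(21, 13)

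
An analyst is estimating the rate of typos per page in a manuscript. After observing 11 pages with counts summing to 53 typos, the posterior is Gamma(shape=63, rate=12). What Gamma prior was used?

Gamma(shape=10, rate=1)

Gamma–Poisson conjugacy: posterior shape = α + Σxᵢ, posterior rate = β + n.
So α = 63 − 53 = 10 and β = 12 − 11 = 1.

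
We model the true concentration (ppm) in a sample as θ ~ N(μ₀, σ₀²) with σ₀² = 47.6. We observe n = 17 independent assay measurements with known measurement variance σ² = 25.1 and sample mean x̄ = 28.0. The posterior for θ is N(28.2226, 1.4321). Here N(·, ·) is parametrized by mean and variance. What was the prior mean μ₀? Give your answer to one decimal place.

μ₀ = 35.4

The posterior mean is a precision-weighted average: μ_n = (τ₀μ₀ + τ_data·x̄)/(τ₀+τ_data), with τ₀=1/σ₀² and τ_data=n/σ².
Here τ₀ = 1/47.6 = 0.021008 and τ_data = 17/25.1 = 0.677291, so τ_n = 0.698299.
Rearranging for μ₀: μ₀ = (μ_n·τ_n − τ_data·x̄)/τ₀ = (28.2226·0.698299 − 0.677291·28.0) / 0.021008 = 0.743665/0.021008 ≈ 35.4.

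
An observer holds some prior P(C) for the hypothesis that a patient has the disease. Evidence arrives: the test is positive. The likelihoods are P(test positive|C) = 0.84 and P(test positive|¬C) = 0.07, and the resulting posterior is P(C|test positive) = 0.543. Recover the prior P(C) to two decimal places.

P(C) = 0.09

Bayes' rule in odds form gives O(C|E) = O(C)·[P(E|C)/P(E|¬C)], hence O(C) = O(C|E)/LR.
Posterior odds = 0.543/(1−0.543) = 1.1882. LR = 0.84/0.07 = 12.0000.
Prior odds = 1.1882/12.0000 = 0.0990, so P(C) = 0.0990/(1+0.0990) ≈ 0.09.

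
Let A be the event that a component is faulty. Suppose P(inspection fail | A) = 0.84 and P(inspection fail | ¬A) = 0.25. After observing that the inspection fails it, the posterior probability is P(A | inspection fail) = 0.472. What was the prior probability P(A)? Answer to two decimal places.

Bayes' rule in odds form gives O(A|E) = O(A)·[P(E|A)/P(E|¬A)], hence O(A) = O(A|E)/LR.
Posterior odds = 0.472/(1−0.472) = 0.8939. LR = 0.84/0.25 = 3.3600.
Prior odds = 0.8939/3.3600 = 0.2660, so P(A) = 0.2660/(1+0.2660) ≈ 0.21.

P(A) = 0.21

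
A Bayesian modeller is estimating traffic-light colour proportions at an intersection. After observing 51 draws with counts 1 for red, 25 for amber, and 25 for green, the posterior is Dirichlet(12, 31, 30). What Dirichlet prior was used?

For a Dirichlet(α) prior with multinomial counts c, the posterior is Dirichlet(α + c) componentwise.
Subtract each count from the matching posterior parameter: 12−1=11, 31−25=6, 30−25=5.

Dirichlet(11, 6, 5)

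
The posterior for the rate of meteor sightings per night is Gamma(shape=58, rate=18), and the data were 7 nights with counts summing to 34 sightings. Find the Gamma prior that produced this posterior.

A Gamma(α, β) prior (rate parametrization) on a Poisson rate with n observations summing to S gives posterior Gamma(α+S, β+n).
So α = 58 − 34 = 24 and β = 18 − 7 = 11.

Gamma(shape=24, rate=11)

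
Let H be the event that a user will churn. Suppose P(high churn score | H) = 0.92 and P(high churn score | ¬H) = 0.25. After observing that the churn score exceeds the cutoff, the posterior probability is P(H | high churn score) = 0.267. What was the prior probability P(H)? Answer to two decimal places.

P(H) = 0.09

Bayes' rule in odds form gives O(H|E) = O(H)·[P(E|H)/P(E|¬H)], hence O(H) = O(H|E)/LR.
Posterior odds = 0.267/(1−0.267) = 0.3643. LR = 0.92/0.25 = 3.6800.
Prior odds = 0.3643/3.6800 = 0.0990, so P(H) = 0.0990/(1+0.0990) ≈ 0.09.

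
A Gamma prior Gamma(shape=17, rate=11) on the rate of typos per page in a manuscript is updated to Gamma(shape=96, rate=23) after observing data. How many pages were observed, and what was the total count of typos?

n = 12 pages with total 79 typos

A Gamma(α, β) prior (rate parametrization) on a Poisson rate with n observations summing to S gives posterior Gamma(α+S, β+n).
Matching: Σxᵢ = 96 − 17 = 79 and n = 23 − 11 = 12.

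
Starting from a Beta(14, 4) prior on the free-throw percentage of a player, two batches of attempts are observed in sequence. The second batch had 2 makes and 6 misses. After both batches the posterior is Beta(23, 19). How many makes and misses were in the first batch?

Because Beta–binomial updating is additive in the counts, the combined data contributed (α_post−α_prior, β_post−β_prior) successes and failures.
Total across both batches: 23−14=9 makes, 19−4=15 misses.
Subtract the second batch: 9−2=7 makes and 15−6=9 misses.

7 makes and 9 misses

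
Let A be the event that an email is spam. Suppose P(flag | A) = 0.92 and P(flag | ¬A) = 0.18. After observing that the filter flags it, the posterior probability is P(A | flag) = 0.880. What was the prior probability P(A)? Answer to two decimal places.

In odds form, posterior odds = prior odds × likelihood ratio, so prior odds = posterior odds ÷ LR.
Posterior odds = 0.880/(1−0.880) = 7.3333. LR = 0.92/0.18 = 5.1111.
Prior odds = 7.3333/5.1111 = 1.4348, so P(A) = 1.4348/(1+1.4348) ≈ 0.59.

P(A) = 0.59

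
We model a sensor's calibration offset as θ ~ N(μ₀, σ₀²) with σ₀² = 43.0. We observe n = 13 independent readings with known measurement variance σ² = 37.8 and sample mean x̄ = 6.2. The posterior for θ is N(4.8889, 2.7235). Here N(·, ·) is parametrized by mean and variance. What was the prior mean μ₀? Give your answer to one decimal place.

μ₀ = -14.5

With known observation variance, the Normal–Normal posterior has precision τ_n = τ₀ + n/σ² and mean μ_n = (τ₀μ₀ + (n/σ²)x̄)/τ_n.
Here τ₀ = 1/43.0 = 0.023256 and τ_data = 13/37.8 = 0.343915, so τ_n = 0.367171.
Rearranging for μ₀: μ₀ = (μ_n·τ_n − τ_data·x̄)/τ₀ = (4.8889·0.367171 − 0.343915·6.2) / 0.023256 = -0.337211/0.023256 ≈ -14.5.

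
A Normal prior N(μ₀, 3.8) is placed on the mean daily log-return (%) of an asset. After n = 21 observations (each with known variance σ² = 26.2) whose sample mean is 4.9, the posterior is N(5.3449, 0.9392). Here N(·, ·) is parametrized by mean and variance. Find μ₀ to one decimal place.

μ₀ = 6.7

With known observation variance, the Normal–Normal posterior has precision τ_n = τ₀ + n/σ² and mean μ_n = (τ₀μ₀ + (n/σ²)x̄)/τ_n.
Here τ₀ = 1/3.8 = 0.263158 and τ_data = 21/26.2 = 0.801527, so τ_n = 1.064685.
Rearranging for μ₀: μ₀ = (μ_n·τ_n − τ_data·x̄)/τ₀ = (5.3449·1.064685 − 0.801527·4.9) / 0.263158 = 1.763153/0.263158 ≈ 6.7.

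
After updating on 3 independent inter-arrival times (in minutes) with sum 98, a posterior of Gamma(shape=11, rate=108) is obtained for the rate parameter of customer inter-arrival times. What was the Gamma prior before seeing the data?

Gamma–exponential conjugacy: posterior shape = α + n, posterior rate = β + Σtᵢ.
So α = 11 − 3 = 8 and β = 108 − 98 = 10.

Gamma(shape=8, rate=10)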